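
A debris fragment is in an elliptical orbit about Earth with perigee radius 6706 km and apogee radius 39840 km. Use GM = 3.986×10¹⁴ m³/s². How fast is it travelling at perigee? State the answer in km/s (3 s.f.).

v ≈ 10.1 km/s

Semi-major axis a = (r_p + r_a)/2 = 23273 km = 2.327×10⁷ m.
Vis-viva: v² = μ(2/r − 1/a) = 3.986×10¹⁴ × (2.982×10⁻⁷ − 4.297×10⁻⁸) = 1.018×10⁸ m²/s².
v = 10090 m/s = 10.09 km/s.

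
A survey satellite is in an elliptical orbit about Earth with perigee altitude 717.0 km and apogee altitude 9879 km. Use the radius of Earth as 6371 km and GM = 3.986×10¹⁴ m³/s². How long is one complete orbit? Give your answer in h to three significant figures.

T ≈ 3.48 h

r_p = 6371 + 717.0 = 7088.0 km = 7.0880×10⁶ m.
r_a = 6371 + 9879 = 16250 km = 1.6250×10⁷ m.
Semi-major axis a = (r_p + r_a)/2 = (7088.0 + 16250)/2 = 11669 km = 1.167×10⁷ m.
By Kepler's third law T = 2π√(a³/μ) = 2π × 1.997×10³ = 1.254×10⁴ s.
= 3.485 h.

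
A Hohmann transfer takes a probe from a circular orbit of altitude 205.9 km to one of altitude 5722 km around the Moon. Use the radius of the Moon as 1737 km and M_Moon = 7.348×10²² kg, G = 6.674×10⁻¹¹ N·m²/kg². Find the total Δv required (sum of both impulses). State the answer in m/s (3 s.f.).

μ = GM = 6.674×10⁻¹¹ × 7.348×10²² = 4.904×10¹² m³/s².
r₁ = 1737 + 205.9 = 1942.9 km = 1.9429×10⁶ m.
r₂ = 1737 + 5722 = 7459.0 km = 7.4590×10⁶ m.
Transfer ellipse a_t = (r₁ + r₂)/2 = 4.701×10⁶ m.
At r₁: circular v_c1 = √(μ/r₁) = 1589 m/s; transfer-perilune v_p = √[μ(2/r₁ − 1/a_t)] = 2001 m/s.
Δv₁ = v_p − v_c1 = 412.5 m/s.
At r₂: circular v_c2 = √(μ/r₂) = 810.8 m/s; transfer-apolune v_a = √[μ(2/r₂ − 1/a_t)] = 521.3 m/s.
Δv₂ = v_c2 − v_a = 289.6 m/s.
Total Δv = Δv₁ + Δv₂ = 702.1 m/s.

Δv_total ≈ 702 m/s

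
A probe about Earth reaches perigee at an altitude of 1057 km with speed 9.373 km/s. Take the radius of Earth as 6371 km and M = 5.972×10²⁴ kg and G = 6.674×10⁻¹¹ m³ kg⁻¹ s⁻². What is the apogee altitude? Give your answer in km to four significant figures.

apogee altitude ≈ 27160 km

μ = GM = 6.674×10⁻¹¹ × 5.972×10²⁴ = 3.986×10¹⁴ m³/s².
r_p = 6371 + 1057 = 7428.0 km = 7.428×10⁶ m.
Specific energy ε = v²/2 − μ/r = -9.731×10⁶ J/kg, so a = −μ/(2ε) = 2.048×10⁷ m.
The apsides satisfy r_p + r_a = 2a, so the apogee radius is 2a − r_p = 3.353×10⁷ m = 33529 km.
Apogee altitude = 33529 − 6371 = 27158 km.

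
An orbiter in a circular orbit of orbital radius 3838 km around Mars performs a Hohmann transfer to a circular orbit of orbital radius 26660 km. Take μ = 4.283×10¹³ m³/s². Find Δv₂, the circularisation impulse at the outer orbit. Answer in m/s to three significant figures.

Δv ≈ 632 m/s

r₁ = 3838 km = 3.838×10⁶ m.
r₂ = 26660 km = 2.666×10⁷ m.
Transfer ellipse a_t = (r₁ + r₂)/2 = 1.525×10⁷ m.
At r₁: circular v_c1 = √(μ/r₁) = 3341 m/s; transfer-periapsis v_p = √[μ(2/r₁ − 1/a_t)] = 4417 m/s.
At r₂: circular v_c2 = √(μ/r₂) = 1267 m/s; transfer-apoapsis v_a = √[μ(2/r₂ − 1/a_t)] = 635.9 m/s.
Δv₂ = v_c2 − v_a = 631.6 m/s.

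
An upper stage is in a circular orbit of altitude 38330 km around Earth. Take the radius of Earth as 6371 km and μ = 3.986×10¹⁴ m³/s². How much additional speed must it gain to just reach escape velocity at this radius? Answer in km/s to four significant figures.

Δv ≈ 1.237 km/s

r = 6371 + 38330 = 44701 km = 4.4701×10⁷ m.
Circular speed v_c = √(μ/r) = 2986 m/s.
Escape speed v_esc = √(2μ/r) = √2 × v_c = 4223 m/s.
Δv = v_esc − v_c = 1237 m/s = 1.237 km/s.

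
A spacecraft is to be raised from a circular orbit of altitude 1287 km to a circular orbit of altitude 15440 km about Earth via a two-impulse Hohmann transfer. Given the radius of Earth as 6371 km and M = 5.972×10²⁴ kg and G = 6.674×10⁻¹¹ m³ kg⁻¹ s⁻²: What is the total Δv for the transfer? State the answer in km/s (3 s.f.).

μ = GM = 6.674×10⁻¹¹ × 5.972×10²⁴ = 3.986×10¹⁴ m³/s².
r₁ = 6371 + 1287 = 7658.0 km = 7.6580×10⁶ m.
r₂ = 6371 + 15440 = 21811 km = 2.1811×10⁷ m.
Transfer ellipse a_t = (r₁ + r₂)/2 = 1.473×10⁷ m.
At r₁: circular v_c1 = √(μ/r₁) = 7214 m/s; transfer-perigee v_p = √[μ(2/r₁ − 1/a_t)] = 8777 m/s.
Δv₁ = v_p − v_c1 = 1563 m/s.
At r₂: circular v_c2 = √(μ/r₂) = 4275 m/s; transfer-apogee v_a = √[μ(2/r₂ − 1/a_t)] = 3082 m/s.
Δv₂ = v_c2 − v_a = 1193 m/s.
Total Δv = Δv₁ + Δv₂ = 2756 m/s = 2.756 km/s.

Δv_total ≈ 2.76 km/s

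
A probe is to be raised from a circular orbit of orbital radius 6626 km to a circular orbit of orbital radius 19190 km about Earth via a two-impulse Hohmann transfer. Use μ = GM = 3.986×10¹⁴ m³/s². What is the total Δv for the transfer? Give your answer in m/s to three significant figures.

Δv_total ≈ 2990 m/s

r₁ = 6626 km = 6.626×10⁶ m.
r₂ = 19190 km = 1.919×10⁷ m.
Transfer ellipse a_t = (r₁ + r₂)/2 = 1.291×10⁷ m.
At r₁: circular v_c1 = √(μ/r₁) = 7756 m/s; transfer-perigee v_p = √[μ(2/r₁ − 1/a_t)] = 9457 m/s.
Δv₁ = v_p − v_c1 = 1701 m/s.
At r₂: circular v_c2 = √(μ/r₂) = 4558 m/s; transfer-apogee v_a = √[μ(2/r₂ − 1/a_t)] = 3265 m/s.
Δv₂ = v_c2 − v_a = 1292 m/s.
Total Δv = Δv₁ + Δv₂ = 2993 m/s.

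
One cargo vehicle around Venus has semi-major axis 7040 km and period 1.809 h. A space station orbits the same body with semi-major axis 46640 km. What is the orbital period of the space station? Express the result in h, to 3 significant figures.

Kepler's third law: T² ∝ a³, so T₂ = T₁ (a₂/a₁)^(3/2).
a₂/a₁ = 6.625, (a₂/a₁)^(3/2) = 17.05.
T₂ = 1.809 × 17.05 = 30.85 h.

T₂ ≈ 30.8 h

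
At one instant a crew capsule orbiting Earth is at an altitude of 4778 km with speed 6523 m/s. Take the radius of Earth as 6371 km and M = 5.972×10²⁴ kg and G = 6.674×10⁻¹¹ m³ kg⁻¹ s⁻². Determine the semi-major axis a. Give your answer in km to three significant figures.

a ≈ 13800 km

μ = GM = 6.674×10⁻¹¹ × 5.972×10²⁴ = 3.986×10¹⁴ m³/s².
r = 6371 + 4778 = 11149 km = 1.115×10⁷ m.
Specific orbital energy ε = v²/2 − μ/r = (6523)²/2 − 3.986×10¹⁴/1.115×10⁷ = -1.447×10⁷ J/kg.
Since ε = −μ/(2a), a = −μ/(2ε) = 1.377×10⁷ m = 13768 km.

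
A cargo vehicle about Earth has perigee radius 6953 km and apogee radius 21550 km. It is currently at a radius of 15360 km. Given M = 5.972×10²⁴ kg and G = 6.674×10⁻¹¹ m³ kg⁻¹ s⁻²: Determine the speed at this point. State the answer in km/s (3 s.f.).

v ≈ 4.89 km/s

μ = GM = 6.674×10⁻¹¹ × 5.972×10²⁴ = 3.986×10¹⁴ m³/s².
Semi-major axis a = (r_p + r_a)/2 = 14252 km = 1.425×10⁷ m.
Vis-viva: v² = μ(2/r − 1/a) = 3.986×10¹⁴ × (1.302×10⁻⁷ − 7.017×10⁻⁸) = 2.393×10⁷ m²/s².
v = 4892 m/s = 4.892 km/s.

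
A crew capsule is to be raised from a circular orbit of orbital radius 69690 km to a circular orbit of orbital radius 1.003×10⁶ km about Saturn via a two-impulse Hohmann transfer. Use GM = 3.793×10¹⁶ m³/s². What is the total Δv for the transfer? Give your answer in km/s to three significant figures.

Δv_total ≈ 12.5 km/s

r₁ = 69690 km = 6.969×10⁷ m.
r₂ = 1.003×10⁶ km = 1.003×10⁹ m.
Transfer ellipse a_t = (r₁ + r₂)/2 = 5.363×10⁸ m.
At r₁: circular v_c1 = √(μ/r₁) = 23330 m/s; transfer-perikrone v_p = √[μ(2/r₁ − 1/a_t)] = 31900 m/s.
Δv₁ = v_p − v_c1 = 8574 m/s.
At r₂: circular v_c2 = √(μ/r₂) = 6150 m/s; transfer-apokrone v_a = √[μ(2/r₂ − 1/a_t)] = 2217 m/s.
Δv₂ = v_c2 − v_a = 3933 m/s.
Total Δv = Δv₁ + Δv₂ = 12510 m/s = 12.51 km/s.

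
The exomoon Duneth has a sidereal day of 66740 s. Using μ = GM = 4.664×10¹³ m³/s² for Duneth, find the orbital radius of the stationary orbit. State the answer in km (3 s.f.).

r_sync ≈ 17400 km

A synchronous orbit has period T, so by Kepler's third law a = (μT²/4π²)^(1/3).
μT²/4π² = 4.664×10¹³ × (6.674×10⁴)² / 39.48 = 5.262×10²¹ m³.
a = 1.739×10⁷ m = 17394 km.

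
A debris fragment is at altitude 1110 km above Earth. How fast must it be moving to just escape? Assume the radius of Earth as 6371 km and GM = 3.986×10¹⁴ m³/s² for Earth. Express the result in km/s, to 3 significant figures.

r = 6371 + 1110 = 7481.0 km = 7.4810×10⁶ m.
Escape speed v_esc = √(2μ/r) = √(2 × 3.986×10¹⁴ / 7.481×10⁶) = √(1.066×10⁸) = 10320 m/s.
= 10.32 km/s.

v_esc ≈ 10.3 km/s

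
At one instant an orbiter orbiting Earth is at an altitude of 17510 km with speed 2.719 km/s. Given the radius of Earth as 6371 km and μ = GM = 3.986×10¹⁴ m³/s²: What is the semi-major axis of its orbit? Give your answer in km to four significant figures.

a ≈ 15340 km

r = 6371 + 17510 = 23881 km = 2.388×10⁷ m.
Specific orbital energy ε = v²/2 − μ/r = (2719)²/2 − 3.986×10¹⁴/2.388×10⁷ = -1.299×10⁷ J/kg.
Since ε = −μ/(2a), a = −μ/(2ε) = 1.534×10⁷ m = 15337 km.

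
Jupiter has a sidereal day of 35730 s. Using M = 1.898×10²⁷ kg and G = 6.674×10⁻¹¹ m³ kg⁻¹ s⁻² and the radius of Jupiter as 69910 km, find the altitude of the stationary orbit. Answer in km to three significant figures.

h_sync ≈ 90100 km

μ = GM = 6.674×10⁻¹¹ × 1.898×10²⁷ = 1.267×10¹⁷ m³/s².
A synchronous orbit has period T, so by Kepler's third law a = (μT²/4π²)^(1/3).
μT²/4π² = 1.267×10¹⁷ × (3.573×10⁴)² / 39.48 = 4.096×10²⁴ m³.
a = 1.600×10⁸ m = 1.6000×10⁵ km.
Altitude h = a − R = 1.6000×10⁵ − 69910 = 90094 km.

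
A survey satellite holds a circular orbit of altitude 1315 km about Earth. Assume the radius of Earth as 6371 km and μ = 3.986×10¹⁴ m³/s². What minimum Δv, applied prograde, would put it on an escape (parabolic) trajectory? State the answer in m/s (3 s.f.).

r = 6371 + 1315 = 7686.0 km = 7.6860×10⁶ m.
Circular speed v_c = √(μ/r) = 7201 m/s.
Escape speed v_esc = √(2μ/r) = √2 × v_c = 10180 m/s.
Δv = v_esc − v_c = 2983 m/s.

Δv ≈ 2980 m/s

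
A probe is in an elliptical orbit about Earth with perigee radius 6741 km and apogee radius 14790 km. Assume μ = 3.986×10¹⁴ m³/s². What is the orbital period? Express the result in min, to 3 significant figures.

Semi-major axis a = (r_p + r_a)/2 = (6741.0 + 14790)/2 = 10766 km = 1.077×10⁷ m.
By Kepler's third law T = 2π√(a³/μ) = 2π × 1.769×10³ = 1.112×10⁴ s.
= 185.3 min.

T ≈ 185 min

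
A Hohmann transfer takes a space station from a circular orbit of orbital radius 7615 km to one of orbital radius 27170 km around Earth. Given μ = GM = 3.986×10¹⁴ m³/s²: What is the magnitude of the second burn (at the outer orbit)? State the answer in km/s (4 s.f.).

Δv ≈ 1.296 km/s

r₁ = 7615 km = 7.615×10⁶ m.
r₂ = 27170 km = 2.717×10⁷ m.
Transfer ellipse a_t = (r₁ + r₂)/2 = 1.739×10⁷ m.
At r₁: circular v_c1 = √(μ/r₁) = 7235 m/s; transfer-perigee v_p = √[μ(2/r₁ − 1/a_t)] = 9043 m/s.
At r₂: circular v_c2 = √(μ/r₂) = 3830 m/s; transfer-apogee v_a = √[μ(2/r₂ − 1/a_t)] = 2534 m/s.
Δv₂ = v_c2 − v_a = 1296 m/s.
= 1.296 km/s.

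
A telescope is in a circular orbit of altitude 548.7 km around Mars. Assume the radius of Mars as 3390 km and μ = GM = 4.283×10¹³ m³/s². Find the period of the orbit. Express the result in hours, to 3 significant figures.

r = 3390 + 548.7 = 3938.7 km = 3.9387×10⁶ m.
Kepler's third law: T = 2π√(r³/μ) = 2π√((3.939×10⁶)³ / 4.283×10¹³).
r³/μ = 1.427×10⁶ s², so T = 2π × 1.194×10³ = 7.505×10³ s.
Converting: 7.505×10³ s ÷ 3600 = 2.085 hours.

T ≈ 2.08 hours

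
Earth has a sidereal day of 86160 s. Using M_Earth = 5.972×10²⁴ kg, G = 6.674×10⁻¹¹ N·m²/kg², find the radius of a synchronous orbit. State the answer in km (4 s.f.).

r_sync ≈ 42160 km

μ = GM = 6.674×10⁻¹¹ × 5.972×10²⁴ = 3.986×10¹⁴ m³/s².
A synchronous orbit has period T, so by Kepler's third law a = (μT²/4π²)^(1/3).
μT²/4π² = 3.986×10¹⁴ × (8.616×10⁴)² / 39.48 = 7.495×10²² m³.
a = 4.216×10⁷ m = 42162 km.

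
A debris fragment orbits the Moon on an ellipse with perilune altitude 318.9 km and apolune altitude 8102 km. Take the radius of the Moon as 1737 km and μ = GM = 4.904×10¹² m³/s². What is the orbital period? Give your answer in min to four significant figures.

r_p = 1737 + 318.9 = 2055.9 km = 2.0559×10⁶ m.
r_a = 1737 + 8102 = 9839.0 km = 9.8390×10⁶ m.
Semi-major axis a = (r_p + r_a)/2 = (2055.9 + 9839.0)/2 = 5947.4 km = 5.947×10⁶ m.
By Kepler's third law T = 2π√(a³/μ) = 2π × 6.550×10³ = 4.115×10⁴ s.
= 685.9 min.

T ≈ 685.9 min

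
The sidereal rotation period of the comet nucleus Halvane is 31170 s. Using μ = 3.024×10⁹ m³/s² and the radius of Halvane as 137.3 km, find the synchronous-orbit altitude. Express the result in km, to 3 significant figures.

A synchronous orbit has period T, so by Kepler's third law a = (μT²/4π²)^(1/3).
μT²/4π² = 3.024×10⁹ × (3.117×10⁴)² / 39.48 = 7.442×10¹⁶ m³.
a = 4.206×10⁵ m = 420.63 km.
Altitude h = a − R = 420.63 − 137.3 = 283.33 km.

h_sync ≈ 283 km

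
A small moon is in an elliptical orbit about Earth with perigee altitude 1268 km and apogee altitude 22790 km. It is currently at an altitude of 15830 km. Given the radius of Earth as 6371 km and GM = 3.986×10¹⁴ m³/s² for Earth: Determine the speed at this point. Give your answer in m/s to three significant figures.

r_p = 6371 + 1268 = 7639.0 km = 7.6390×10⁶ m.
r_a = 6371 + 22790 = 29161 km = 2.9161×10⁷ m.
r = 6371 + 15830 = 22201 km = 2.220×10⁷ m.
Semi-major axis a = (r_p + r_a)/2 = 18400 km = 1.840×10⁷ m.
Vis-viva: v² = μ(2/r − 1/a) = 3.986×10¹⁴ × (9.009×10⁻⁸ − 5.435×10⁻⁸) = 1.425×10⁷ m²/s².
v = 3774 m/s.

v ≈ 3770 m/s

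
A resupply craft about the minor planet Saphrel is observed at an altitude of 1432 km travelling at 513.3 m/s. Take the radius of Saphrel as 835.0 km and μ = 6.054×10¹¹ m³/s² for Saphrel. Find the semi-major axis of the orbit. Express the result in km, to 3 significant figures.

a ≈ 2240 km

r = 835.0 + 1432 = 2267.0 km = 2.267×10⁶ m.
Vis-viva rearranged: 1/a = 2/r − v²/μ = 8.822×10⁻⁷ − 4.352×10⁻⁷ = 4.470×10⁻⁷ m⁻¹.
a = 2.237×10⁶ m = 2237.1 km.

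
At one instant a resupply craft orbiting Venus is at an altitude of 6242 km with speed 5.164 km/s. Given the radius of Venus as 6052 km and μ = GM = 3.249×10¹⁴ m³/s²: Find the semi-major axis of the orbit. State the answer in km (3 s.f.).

r = 6052 + 6242 = 12294 km = 1.229×10⁷ m.
Vis-viva rearranged: 1/a = 2/r − v²/μ = 1.627×10⁻⁷ − 8.208×10⁻⁸ = 8.060×10⁻⁸ m⁻¹.
a = 1.241×10⁷ m = 12406 km.

a ≈ 12400 km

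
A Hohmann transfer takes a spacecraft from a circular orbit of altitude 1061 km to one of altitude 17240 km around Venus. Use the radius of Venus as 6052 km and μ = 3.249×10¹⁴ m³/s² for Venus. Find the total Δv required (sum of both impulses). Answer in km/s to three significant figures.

Δv_total ≈ 2.79 km/s

r₁ = 6052 + 1061 = 7113.0 km = 7.1130×10⁶ m.
r₂ = 6052 + 17240 = 23292 km = 2.3292×10⁷ m.
Transfer ellipse a_t = (r₁ + r₂)/2 = 1.520×10⁷ m.
At r₁: circular v_c1 = √(μ/r₁) = 6758 m/s; transfer-periapsis v_p = √[μ(2/r₁ − 1/a_t)] = 8366 m/s.
Δv₁ = v_p − v_c1 = 1607 m/s.
At r₂: circular v_c2 = √(μ/r₂) = 3735 m/s; transfer-apoapsis v_a = √[μ(2/r₂ − 1/a_t)] = 2555 m/s.
Δv₂ = v_c2 − v_a = 1180 m/s.
Total Δv = Δv₁ + Δv₂ = 2787 m/s = 2.787 km/s.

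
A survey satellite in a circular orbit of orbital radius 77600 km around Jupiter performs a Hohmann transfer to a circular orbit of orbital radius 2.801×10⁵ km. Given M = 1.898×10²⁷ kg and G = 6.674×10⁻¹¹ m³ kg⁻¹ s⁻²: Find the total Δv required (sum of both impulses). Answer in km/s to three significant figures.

Δv_total ≈ 17.4 km/s

μ = GM = 6.674×10⁻¹¹ × 1.898×10²⁷ = 1.267×10¹⁷ m³/s².
r₁ = 77600 km = 7.760×10⁷ m.
r₂ = 2.801×10⁵ km = 2.801×10⁸ m.
Transfer ellipse a_t = (r₁ + r₂)/2 = 1.788×10⁸ m.
At r₁: circular v_c1 = √(μ/r₁) = 40400 m/s; transfer-perijove v_p = √[μ(2/r₁ − 1/a_t)] = 50560 m/s.
Δv₁ = v_p − v_c1 = 10160 m/s.
At r₂: circular v_c2 = √(μ/r₂) = 21270 m/s; transfer-apojove v_a = √[μ(2/r₂ − 1/a_t)] = 14010 m/s.
Δv₂ = v_c2 − v_a = 7258 m/s.
Total Δv = Δv₁ + Δv₂ = 17420 m/s = 17.42 km/s.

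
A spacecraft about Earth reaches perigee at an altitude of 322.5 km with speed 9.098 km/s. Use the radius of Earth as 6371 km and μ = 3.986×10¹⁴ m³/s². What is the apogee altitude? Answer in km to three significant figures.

apogee altitude ≈ 8880 km

r_p = 6371 + 322.5 = 6693.5 km = 6.694×10⁶ m.
Specific energy ε = v²/2 − μ/r = -1.816×10⁷ J/kg, so a = −μ/(2ε) = 1.097×10⁷ m.
The apsides satisfy r_p + r_a = 2a, so the apogee radius is 2a − r_p = 1.525×10⁷ m = 15252 km.
Apogee altitude = 15252 − 6371 = 8880.6 km.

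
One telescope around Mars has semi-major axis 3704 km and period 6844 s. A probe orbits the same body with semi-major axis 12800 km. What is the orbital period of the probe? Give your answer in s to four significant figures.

Kepler's third law: T² ∝ a³, so T₂ = T₁ (a₂/a₁)^(3/2).
a₂/a₁ = 3.456, (a₂/a₁)^(3/2) = 6.424.
T₂ = 6844 × 6.424 = 43970 s.

T₂ ≈ 43970 s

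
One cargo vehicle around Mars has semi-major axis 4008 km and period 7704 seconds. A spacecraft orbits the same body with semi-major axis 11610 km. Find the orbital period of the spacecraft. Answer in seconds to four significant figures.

Kepler's third law: T² ∝ a³, so T₂ = T₁ (a₂/a₁)^(3/2).
a₂/a₁ = 2.897, (a₂/a₁)^(3/2) = 4.930.
T₂ = 7704 × 4.930 = 37980 seconds.

T₂ ≈ 37980 seconds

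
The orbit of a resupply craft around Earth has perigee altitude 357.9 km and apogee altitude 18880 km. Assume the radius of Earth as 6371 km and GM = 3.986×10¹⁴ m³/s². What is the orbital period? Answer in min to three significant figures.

r_p = 6371 + 357.9 = 6728.9 km = 6.7289×10⁶ m.
r_a = 6371 + 18880 = 25251 km = 2.5251×10⁷ m.
Semi-major axis a = (r_p + r_a)/2 = (6728.9 + 25251)/2 = 15990 km = 1.599×10⁷ m.
By Kepler's third law T = 2π√(a³/μ) = 2π × 3.203×10³ = 2.012×10⁴ s.
= 335.4 min.

T ≈ 335 min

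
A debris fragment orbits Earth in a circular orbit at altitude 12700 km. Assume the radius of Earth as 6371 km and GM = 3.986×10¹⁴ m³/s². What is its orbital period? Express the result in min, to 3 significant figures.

T ≈ 437 min

r = 6371 + 12700 = 19071 km = 1.9071×10⁷ m.
Kepler's third law: T = 2π√(r³/μ) = 2π√((1.907×10⁷)³ / 3.986×10¹⁴).
r³/μ = 1.740×10⁷ s², so T = 2π × 4.171×10³ = 2.621×10⁴ s.
Converting: 2.621×10⁴ s ÷ 60.00 = 436.8 min.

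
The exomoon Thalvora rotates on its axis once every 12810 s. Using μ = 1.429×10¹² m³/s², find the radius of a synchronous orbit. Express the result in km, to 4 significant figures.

A synchronous orbit has period T, so by Kepler's third law a = (μT²/4π²)^(1/3).
μT²/4π² = 1.429×10¹² × (1.281×10⁴)² / 39.48 = 5.940×10¹⁸ m³.
a = 1.811×10⁶ m = 1811.0 km.

r_sync ≈ 1811 km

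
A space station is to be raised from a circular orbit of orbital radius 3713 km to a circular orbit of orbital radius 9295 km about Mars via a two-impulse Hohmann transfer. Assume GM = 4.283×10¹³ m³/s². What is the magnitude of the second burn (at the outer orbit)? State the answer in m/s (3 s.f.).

r₁ = 3713 km = 3.713×10⁶ m.
r₂ = 9295 km = 9.295×10⁶ m.
Transfer ellipse a_t = (r₁ + r₂)/2 = 6.504×10⁶ m.
At r₁: circular v_c1 = √(μ/r₁) = 3396 m/s; transfer-periapsis v_p = √[μ(2/r₁ − 1/a_t)] = 4060 m/s.
At r₂: circular v_c2 = √(μ/r₂) = 2147 m/s; transfer-apoapsis v_a = √[μ(2/r₂ − 1/a_t)] = 1622 m/s.
Δv₂ = v_c2 − v_a = 524.7 m/s.

Δv ≈ 525 m/s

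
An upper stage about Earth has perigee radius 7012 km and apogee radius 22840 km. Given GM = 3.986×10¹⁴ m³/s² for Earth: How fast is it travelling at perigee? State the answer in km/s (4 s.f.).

v ≈ 9.327 km/s

Semi-major axis a = (r_p + r_a)/2 = 14926 km = 1.493×10⁷ m.
Vis-viva: v² = μ(2/r − 1/a) = 3.986×10¹⁴ × (2.852×10⁻⁷ − 6.700×10⁻⁸) = 8.699×10⁷ m²/s².
v = 9327 m/s = 9.327 km/s.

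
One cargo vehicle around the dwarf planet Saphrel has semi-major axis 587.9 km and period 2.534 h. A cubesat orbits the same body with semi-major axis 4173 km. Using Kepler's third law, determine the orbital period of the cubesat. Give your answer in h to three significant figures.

Kepler's third law: T² ∝ a³, so T₂ = T₁ (a₂/a₁)^(3/2).
a₂/a₁ = 7.098, (a₂/a₁)^(3/2) = 18.91.
T₂ = 2.534 × 18.91 = 47.92 h.

T₂ ≈ 47.9 h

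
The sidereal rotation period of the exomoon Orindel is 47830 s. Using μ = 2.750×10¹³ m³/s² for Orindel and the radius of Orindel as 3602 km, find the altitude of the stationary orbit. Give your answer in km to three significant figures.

h_sync ≈ 8080 km

A synchronous orbit has period T, so by Kepler's third law a = (μT²/4π²)^(1/3).
μT²/4π² = 2.750×10¹³ × (4.783×10⁴)² / 39.48 = 1.594×10²¹ m³.
a = 1.168×10⁷ m = 11680 km.
Altitude h = a − R = 11680 − 3602 = 8078.4 km.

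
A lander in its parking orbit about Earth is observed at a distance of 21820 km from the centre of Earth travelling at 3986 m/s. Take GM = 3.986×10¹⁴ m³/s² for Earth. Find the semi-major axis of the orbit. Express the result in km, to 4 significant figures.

a ≈ 19310 km

r = 2.182×10⁷ m.
Specific orbital energy ε = v²/2 − μ/r = (3986)²/2 − 3.986×10¹⁴/2.182×10⁷ = -1.032×10⁷ J/kg.
Since ε = −μ/(2a), a = −μ/(2ε) = 1.931×10⁷ m = 19305 km.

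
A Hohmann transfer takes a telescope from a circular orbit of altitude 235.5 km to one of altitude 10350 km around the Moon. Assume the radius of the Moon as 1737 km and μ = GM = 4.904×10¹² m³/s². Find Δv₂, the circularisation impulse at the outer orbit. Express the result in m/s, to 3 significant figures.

Δv ≈ 300 m/s

r₁ = 1737 + 235.5 = 1972.5 km = 1.9725×10⁶ m.
r₂ = 1737 + 10350 = 12087 km = 1.2087×10⁷ m.
Transfer ellipse a_t = (r₁ + r₂)/2 = 7.030×10⁶ m.
At r₁: circular v_c1 = √(μ/r₁) = 1577 m/s; transfer-perilune v_p = √[μ(2/r₁ − 1/a_t)] = 2068 m/s.
At r₂: circular v_c2 = √(μ/r₂) = 637.0 m/s; transfer-apolune v_a = √[μ(2/r₂ − 1/a_t)] = 337.4 m/s.
Δv₂ = v_c2 − v_a = 299.6 m/s.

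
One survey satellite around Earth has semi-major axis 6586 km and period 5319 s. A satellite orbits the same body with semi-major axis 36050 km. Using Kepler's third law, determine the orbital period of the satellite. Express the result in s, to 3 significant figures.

Kepler's third law: T² ∝ a³, so T₂ = T₁ (a₂/a₁)^(3/2).
a₂/a₁ = 5.474, (a₂/a₁)^(3/2) = 12.81.
T₂ = 5319 × 12.81 = 68120 s.

T₂ ≈ 68100 s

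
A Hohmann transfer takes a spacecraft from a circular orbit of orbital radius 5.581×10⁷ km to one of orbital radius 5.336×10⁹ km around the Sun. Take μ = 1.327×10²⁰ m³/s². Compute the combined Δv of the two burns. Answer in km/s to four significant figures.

r₁ = 5.581×10⁷ km = 5.581×10¹⁰ m.
r₂ = 5.336×10⁹ km = 5.336×10¹² m.
Transfer ellipse a_t = (r₁ + r₂)/2 = 2.696×10¹² m.
At r₁: circular v_c1 = √(μ/r₁) = 48760 m/s; transfer-perihelion v_p = √[μ(2/r₁ − 1/a_t)] = 68600 m/s.
Δv₁ = v_p − v_c1 = 19840 m/s.
At r₂: circular v_c2 = √(μ/r₂) = 4987 m/s; transfer-aphelion v_a = √[μ(2/r₂ − 1/a_t)] = 717.5 m/s.
Δv₂ = v_c2 − v_a = 4269 m/s.
Total Δv = Δv₁ + Δv₂ = 24110 m/s = 24.11 km/s.

Δv_total ≈ 24.11 km/s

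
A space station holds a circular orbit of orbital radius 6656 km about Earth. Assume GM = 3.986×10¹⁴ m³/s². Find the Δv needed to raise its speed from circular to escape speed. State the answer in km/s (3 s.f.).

Δv ≈ 3.21 km/s

r = 6656 km = 6.656×10⁶ m.
Circular speed v_c = √(μ/r) = 7739 m/s.
Escape speed v_esc = √(2μ/r) = √2 × v_c = 10940 m/s.
Δv = v_esc − v_c = 3205 m/s = 3.205 km/s.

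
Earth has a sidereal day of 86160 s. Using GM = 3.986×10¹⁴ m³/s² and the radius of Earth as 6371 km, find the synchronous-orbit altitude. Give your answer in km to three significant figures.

A synchronous orbit has period T, so by Kepler's third law a = (μT²/4π²)^(1/3).
μT²/4π² = 3.986×10¹⁴ × (8.616×10⁴)² / 39.48 = 7.495×10²² m³.
a = 4.216×10⁷ m = 42163 km.
Altitude h = a − R = 42163 − 6371 = 35792 km.

h_sync ≈ 35800 km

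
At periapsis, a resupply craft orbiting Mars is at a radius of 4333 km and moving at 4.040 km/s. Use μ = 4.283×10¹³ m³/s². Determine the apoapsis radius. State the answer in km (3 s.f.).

apoapsis radius ≈ 20500 km

r_p = 4.333×10⁶ m.
Specific energy ε = v²/2 − μ/r = -1.724×10⁶ J/kg, so a = −μ/(2ε) = 1.242×10⁷ m.
The apsides satisfy r_p + r_a = 2a, so the apoapsis radius is 2a − r_p = 2.051×10⁷ m = 20513 km.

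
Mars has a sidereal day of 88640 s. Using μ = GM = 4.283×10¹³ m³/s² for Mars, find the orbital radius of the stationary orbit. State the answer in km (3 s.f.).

A synchronous orbit has period T, so by Kepler's third law a = (μT²/4π²)^(1/3).
μT²/4π² = 4.283×10¹³ × (8.864×10⁴)² / 39.48 = 8.524×10²¹ m³.
a = 2.043×10⁷ m = 20428 km.

r_sync ≈ 20400 km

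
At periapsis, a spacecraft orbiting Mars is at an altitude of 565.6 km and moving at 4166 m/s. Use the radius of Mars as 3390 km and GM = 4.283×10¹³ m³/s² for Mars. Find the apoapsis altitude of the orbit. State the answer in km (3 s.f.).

r_p = 3390 + 565.6 = 3955.6 km = 3.956×10⁶ m.
Specific energy ε = v²/2 − μ/r = -2.150×10⁶ J/kg, so a = −μ/(2ε) = 9.961×10⁶ m.
The apsides satisfy r_p + r_a = 2a, so the apoapsis radius is 2a − r_p = 1.597×10⁷ m = 15966 km.
Apoapsis altitude = 15966 − 3390 = 12576 km.

apoapsis altitude ≈ 12600 km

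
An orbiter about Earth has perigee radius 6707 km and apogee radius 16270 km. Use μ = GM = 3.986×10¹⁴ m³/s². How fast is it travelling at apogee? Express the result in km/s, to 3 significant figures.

v ≈ 3.78 km/s

Semi-major axis a = (r_p + r_a)/2 = 11488 km = 1.149×10⁷ m.
Vis-viva: v² = μ(2/r − 1/a) = 3.986×10¹⁴ × (1.229×10⁻⁷ − 8.704×10⁻⁸) = 1.430×10⁷ m²/s².
v = 3782 m/s = 3.782 km/s.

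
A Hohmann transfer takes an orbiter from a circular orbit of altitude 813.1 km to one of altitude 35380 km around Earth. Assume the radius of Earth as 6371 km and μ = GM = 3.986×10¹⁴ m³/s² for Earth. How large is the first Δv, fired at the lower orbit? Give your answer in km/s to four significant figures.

r₁ = 6371 + 813.1 = 7184.1 km = 7.1841×10⁶ m.
r₂ = 6371 + 35380 = 41751 km = 4.1751×10⁷ m.
Transfer ellipse a_t = (r₁ + r₂)/2 = 2.447×10⁷ m.
At r₁: circular v_c1 = √(μ/r₁) = 7449 m/s; transfer-perigee v_p = √[μ(2/r₁ − 1/a_t)] = 9730 m/s.
Δv₁ = v_p − v_c1 = 2281 m/s.
= 2.281 km/s.

Δv ≈ 2.281 km/s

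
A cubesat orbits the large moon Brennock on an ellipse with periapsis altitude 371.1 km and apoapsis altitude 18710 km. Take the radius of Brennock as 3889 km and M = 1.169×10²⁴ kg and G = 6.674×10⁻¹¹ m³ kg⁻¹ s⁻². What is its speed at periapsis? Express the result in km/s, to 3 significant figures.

v ≈ 5.55 km/s

μ = GM = 6.674×10⁻¹¹ × 1.169×10²⁴ = 7.802×10¹³ m³/s².
r_p = 3889 + 371.1 = 4260.1 km = 4.2601×10⁶ m.
r_a = 3889 + 18710 = 22599 km = 2.2599×10⁷ m.
Semi-major axis a = (r_p + r_a)/2 = 13430 km = 1.343×10⁷ m.
Vis-viva: v² = μ(2/r − 1/a) = 7.802×10¹³ × (4.695×10⁻⁷ − 7.446×10⁻⁸) = 3.082×10⁷ m²/s².
v = 5551 m/s = 5.551 km/s.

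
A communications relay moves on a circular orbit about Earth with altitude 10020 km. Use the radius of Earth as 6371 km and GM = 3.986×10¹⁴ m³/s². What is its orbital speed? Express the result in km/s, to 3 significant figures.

r = 6371 + 10020 = 16391 km = 1.6391×10⁷ m.
For a circular orbit v = √(μ/r) = √(3.986×10¹⁴ / 1.639×10⁷) = √(2.432×10⁷) = 4931 m/s.
That is 4.931 km/s.

v ≈ 4.93 km/s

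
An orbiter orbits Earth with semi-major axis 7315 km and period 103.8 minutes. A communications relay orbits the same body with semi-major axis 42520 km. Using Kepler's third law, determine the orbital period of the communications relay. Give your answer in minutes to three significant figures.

T₂ ≈ 1450 minutes

Kepler's third law: T² ∝ a³, so T₂ = T₁ (a₂/a₁)^(3/2).
a₂/a₁ = 5.813, (a₂/a₁)^(3/2) = 14.01.
T₂ = 103.8 × 14.01 = 1455 minutes.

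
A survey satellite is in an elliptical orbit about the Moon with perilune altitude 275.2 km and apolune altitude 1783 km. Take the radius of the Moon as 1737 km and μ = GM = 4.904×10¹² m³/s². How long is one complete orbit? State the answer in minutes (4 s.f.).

T ≈ 217.5 minutes

r_p = 1737 + 275.2 = 2012.2 km = 2.0122×10⁶ m.
r_a = 1737 + 1783 = 3520.0 km = 3.5200×10⁶ m.
Semi-major axis a = (r_p + r_a)/2 = (2012.2 + 3520.0)/2 = 2766.1 km = 2.766×10⁶ m.
By Kepler's third law T = 2π√(a³/μ) = 2π × 2.077×10³ = 1.305×10⁴ s.
= 217.5 minutes.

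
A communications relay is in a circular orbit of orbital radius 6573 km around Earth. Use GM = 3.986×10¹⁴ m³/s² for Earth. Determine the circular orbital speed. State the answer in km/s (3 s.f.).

v ≈ 7.79 km/s

r = 6573 km = 6.573×10⁶ m.
For a circular orbit v = √(μ/r) = √(3.986×10¹⁴ / 6.573×10⁶) = √(6.064×10⁷) = 7787 m/s.
That is 7.787 km/s.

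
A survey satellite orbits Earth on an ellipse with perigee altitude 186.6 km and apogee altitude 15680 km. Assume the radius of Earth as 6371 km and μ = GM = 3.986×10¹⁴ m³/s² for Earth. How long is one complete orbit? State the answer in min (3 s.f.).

r_p = 6371 + 186.6 = 6557.6 km = 6.5576×10⁶ m.
r_a = 6371 + 15680 = 22051 km = 2.2051×10⁷ m.
Semi-major axis a = (r_p + r_a)/2 = (6557.6 + 22051)/2 = 14304 km = 1.430×10⁷ m.
By Kepler's third law T = 2π√(a³/μ) = 2π × 2.710×10³ = 1.703×10⁴ s.
= 283.8 min.

T ≈ 284 min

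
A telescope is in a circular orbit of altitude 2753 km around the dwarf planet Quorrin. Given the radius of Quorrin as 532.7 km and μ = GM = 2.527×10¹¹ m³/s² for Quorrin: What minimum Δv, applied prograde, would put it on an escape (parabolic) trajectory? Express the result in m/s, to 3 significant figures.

r = 532.7 + 2753 = 3285.7 km = 3.2857×10⁶ m.
Circular speed v_c = √(μ/r) = 277.3 m/s.
Escape speed v_esc = √(2μ/r) = √2 × v_c = 392.2 m/s.
Δv = v_esc − v_c = 114.9 m/s.

Δv ≈ 115 m/s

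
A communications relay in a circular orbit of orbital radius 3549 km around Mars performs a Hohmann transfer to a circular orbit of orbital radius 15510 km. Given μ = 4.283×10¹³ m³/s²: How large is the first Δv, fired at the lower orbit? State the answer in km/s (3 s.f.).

r₁ = 3549 km = 3.549×10⁶ m.
r₂ = 15510 km = 1.551×10⁷ m.
Transfer ellipse a_t = (r₁ + r₂)/2 = 9.530×10⁶ m.
At r₁: circular v_c1 = √(μ/r₁) = 3474 m/s; transfer-periapsis v_p = √[μ(2/r₁ − 1/a_t)] = 4432 m/s.
Δv₁ = v_p − v_c1 = 958.0 m/s.
= 0.958 km/s.

Δv ≈ 0.958 km/s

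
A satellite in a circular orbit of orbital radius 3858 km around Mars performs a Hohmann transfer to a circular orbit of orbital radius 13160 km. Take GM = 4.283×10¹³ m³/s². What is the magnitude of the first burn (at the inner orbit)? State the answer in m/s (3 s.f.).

r₁ = 3858 km = 3.858×10⁶ m.
r₂ = 13160 km = 1.316×10⁷ m.
Transfer ellipse a_t = (r₁ + r₂)/2 = 8.509×10⁶ m.
At r₁: circular v_c1 = √(μ/r₁) = 3332 m/s; transfer-periapsis v_p = √[μ(2/r₁ − 1/a_t)] = 4144 m/s.
Δv₁ = v_p − v_c1 = 811.7 m/s.

Δv ≈ 812 m/s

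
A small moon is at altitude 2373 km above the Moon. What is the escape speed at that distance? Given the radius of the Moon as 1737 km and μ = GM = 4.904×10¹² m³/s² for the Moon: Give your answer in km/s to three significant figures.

v_esc ≈ 1.54 km/s

r = 1737 + 2373 = 4110.0 km = 4.1100×10⁶ m.
Escape speed v_esc = √(2μ/r) = √(2 × 4.904×10¹² / 4.110×10⁶) = √(2.386×10⁶) = 1545 m/s.
= 1.545 km/s.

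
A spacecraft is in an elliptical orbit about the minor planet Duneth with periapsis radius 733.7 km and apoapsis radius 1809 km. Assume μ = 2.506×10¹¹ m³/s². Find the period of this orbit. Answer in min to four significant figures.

T ≈ 299.9 min

Semi-major axis a = (r_p + r_a)/2 = (733.70 + 1809.0)/2 = 1271.3 km = 1.271×10⁶ m.
By Kepler's third law T = 2π√(a³/μ) = 2π × 2.864×10³ = 1.799×10⁴ s.
= 299.9 min.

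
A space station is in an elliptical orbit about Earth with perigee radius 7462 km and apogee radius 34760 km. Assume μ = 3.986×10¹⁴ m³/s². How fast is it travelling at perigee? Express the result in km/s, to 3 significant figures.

Semi-major axis a = (r_p + r_a)/2 = 21111 km = 2.111×10⁷ m.
Vis-viva: v² = μ(2/r − 1/a) = 3.986×10¹⁴ × (2.680×10⁻⁷ − 4.737×10⁻⁸) = 8.795×10⁷ m²/s².
v = 9378 m/s = 9.378 km/s.

v ≈ 9.38 km/s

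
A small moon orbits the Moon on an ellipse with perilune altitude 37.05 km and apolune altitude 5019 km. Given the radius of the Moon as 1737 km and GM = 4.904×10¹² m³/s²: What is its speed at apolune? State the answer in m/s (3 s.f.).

v ≈ 549 m/s

r_p = 1737 + 37.05 = 1774.0 km = 1.7740×10⁶ m.
r_a = 1737 + 5019 = 6756.0 km = 6.7560×10⁶ m.
Semi-major axis a = (r_p + r_a)/2 = 4265.0 km = 4.265×10⁶ m.
Vis-viva: v² = μ(2/r − 1/a) = 4.904×10¹² × (2.960×10⁻⁷ − 2.345×10⁻⁷) = 3.019×10⁵ m²/s².
v = 549.5 m/s.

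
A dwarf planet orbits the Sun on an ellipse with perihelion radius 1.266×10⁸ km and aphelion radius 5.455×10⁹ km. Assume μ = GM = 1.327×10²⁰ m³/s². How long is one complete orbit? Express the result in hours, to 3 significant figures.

Semi-major axis a = (r_p + r_a)/2 = (1.2660×10⁸ + 5.4550×10⁹)/2 = 2.7908×10⁹ km = 2.791×10¹² m.
By Kepler's third law T = 2π√(a³/μ) = 2π × 4.047×10⁸ = 2.543×10⁹ s.
= 7.064×10⁵ hours.

T ≈ 706000 hours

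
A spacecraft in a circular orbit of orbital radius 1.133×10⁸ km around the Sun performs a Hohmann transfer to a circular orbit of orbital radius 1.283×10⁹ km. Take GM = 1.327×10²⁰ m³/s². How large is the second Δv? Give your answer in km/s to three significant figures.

Δv ≈ 6.07 km/s

r₁ = 1.133×10⁸ km = 1.133×10¹¹ m.
r₂ = 1.283×10⁹ km = 1.283×10¹² m.
Transfer ellipse a_t = (r₁ + r₂)/2 = 6.982×10¹¹ m.
At r₁: circular v_c1 = √(μ/r₁) = 34220 m/s; transfer-perihelion v_p = √[μ(2/r₁ − 1/a_t)] = 46390 m/s.
At r₂: circular v_c2 = √(μ/r₂) = 10170 m/s; transfer-aphelion v_a = √[μ(2/r₂ − 1/a_t)] = 4097 m/s.
Δv₂ = v_c2 − v_a = 6073 m/s.
= 6.073 km/s.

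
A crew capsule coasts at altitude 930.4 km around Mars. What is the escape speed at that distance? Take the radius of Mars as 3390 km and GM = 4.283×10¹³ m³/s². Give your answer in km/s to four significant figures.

v_esc ≈ 4.453 km/s

r = 3390 + 930.4 = 4320.4 km = 4.3204×10⁶ m.
Escape speed v_esc = √(2μ/r) = √(2 × 4.283×10¹³ / 4.320×10⁶) = √(1.983×10⁷) = 4453 m/s.
= 4.453 km/s.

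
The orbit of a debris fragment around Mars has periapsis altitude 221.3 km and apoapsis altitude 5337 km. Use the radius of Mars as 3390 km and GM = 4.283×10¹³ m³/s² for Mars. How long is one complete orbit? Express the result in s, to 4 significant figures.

T ≈ 14710 s

r_p = 3390 + 221.3 = 3611.3 km = 3.6113×10⁶ m.
r_a = 3390 + 5337 = 8727.0 km = 8.7270×10⁶ m.
Semi-major axis a = (r_p + r_a)/2 = (3611.3 + 8727.0)/2 = 6169.1 km = 6.169×10⁶ m.
By Kepler's third law T = 2π√(a³/μ) = 2π × 2.341×10³ = 1.471×10⁴ s.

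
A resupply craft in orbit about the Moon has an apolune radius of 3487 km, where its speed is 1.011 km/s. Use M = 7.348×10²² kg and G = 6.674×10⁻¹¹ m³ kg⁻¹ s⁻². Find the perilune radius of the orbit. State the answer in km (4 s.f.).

μ = GM = 6.674×10⁻¹¹ × 7.348×10²² = 4.904×10¹² m³/s².
r_a = 3.487×10⁶ m.
Specific energy ε = v²/2 − μ/r = -8.953×10⁵ J/kg, so a = −μ/(2ε) = 2.739×10⁶ m.
The apsides satisfy r_p + r_a = 2a, so the perilune radius is 2a − r_a = 1.990×10⁶ m = 1990.4 km.

perilune radius ≈ 1990 km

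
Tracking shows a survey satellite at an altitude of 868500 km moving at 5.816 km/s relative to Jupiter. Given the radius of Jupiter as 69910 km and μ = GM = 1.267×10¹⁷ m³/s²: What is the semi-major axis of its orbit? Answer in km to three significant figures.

a ≈ 5.36×10⁵ km

r = 69910 + 868500 = 9.3841×10⁵ km = 9.384×10⁸ m.
Specific orbital energy ε = v²/2 − μ/r = (5816)²/2 − 1.267×10¹⁷/9.384×10⁸ = -1.181×10⁸ J/kg.
Since ε = −μ/(2a), a = −μ/(2ε) = 5.364×10⁸ m = 5.3640×10⁵ km.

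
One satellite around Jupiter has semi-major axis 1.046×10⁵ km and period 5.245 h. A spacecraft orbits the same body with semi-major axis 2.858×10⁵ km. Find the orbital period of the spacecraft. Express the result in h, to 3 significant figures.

Kepler's third law: T² ∝ a³, so T₂ = T₁ (a₂/a₁)^(3/2).
a₂/a₁ = 2.732, (a₂/a₁)^(3/2) = 4.516.
T₂ = 5.245 × 4.516 = 23.69 h.

T₂ ≈ 23.7 h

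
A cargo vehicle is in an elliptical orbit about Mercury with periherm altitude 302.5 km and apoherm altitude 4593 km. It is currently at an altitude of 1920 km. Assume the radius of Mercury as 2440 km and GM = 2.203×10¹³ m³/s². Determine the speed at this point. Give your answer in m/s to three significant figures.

v ≈ 2370 m/s

r_p = 2440 + 302.5 = 2742.5 km = 2.7425×10⁶ m.
r_a = 2440 + 4593 = 7033.0 km = 7.0330×10⁶ m.
r = 2440 + 1920 = 4360.0 km = 4.360×10⁶ m.
Semi-major axis a = (r_p + r_a)/2 = 4887.8 km = 4.888×10⁶ m.
Vis-viva: v² = μ(2/r − 1/a) = 2.203×10¹³ × (4.587×10⁻⁷ − 2.046×10⁻⁷) = 5.598×10⁶ m²/s².
v = 2366 m/s.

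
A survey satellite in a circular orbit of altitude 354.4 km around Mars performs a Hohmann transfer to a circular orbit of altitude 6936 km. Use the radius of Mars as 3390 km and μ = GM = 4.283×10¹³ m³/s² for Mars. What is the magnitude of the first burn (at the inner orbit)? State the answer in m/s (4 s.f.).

Δv ≈ 715.4 m/s

r₁ = 3390 + 354.4 = 3744.4 km = 3.7444×10⁶ m.
r₂ = 3390 + 6936 = 10326 km = 1.0326×10⁷ m.
Transfer ellipse a_t = (r₁ + r₂)/2 = 7.035×10⁶ m.
At r₁: circular v_c1 = √(μ/r₁) = 3382 m/s; transfer-periapsis v_p = √[μ(2/r₁ − 1/a_t)] = 4097 m/s.
Δv₁ = v_p − v_c1 = 715.4 m/s.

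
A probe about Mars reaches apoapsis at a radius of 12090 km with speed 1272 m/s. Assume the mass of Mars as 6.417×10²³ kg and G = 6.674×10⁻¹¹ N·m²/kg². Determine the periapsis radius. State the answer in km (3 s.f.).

μ = GM = 6.674×10⁻¹¹ × 6.417×10²³ = 4.283×10¹³ m³/s².
r_a = 1.209×10⁷ m.
Specific energy ε = v²/2 − μ/r = -2.733×10⁶ J/kg, so a = −μ/(2ε) = 7.834×10⁶ m.
The apsides satisfy r_p + r_a = 2a, so the periapsis radius is 2a − r_a = 3.578×10⁶ m = 3578.3 km.

periapsis radius ≈ 3580 km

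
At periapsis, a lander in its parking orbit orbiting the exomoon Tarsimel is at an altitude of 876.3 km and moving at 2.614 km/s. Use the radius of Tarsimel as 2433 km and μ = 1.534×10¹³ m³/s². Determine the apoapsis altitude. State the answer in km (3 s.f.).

r_p = 2433 + 876.3 = 3309.3 km = 3.309×10⁶ m.
Specific energy ε = v²/2 − μ/r = -1.219×10⁶ J/kg, so a = −μ/(2ε) = 6.292×10⁶ m.
The apsides satisfy r_p + r_a = 2a, so the apoapsis radius is 2a − r_p = 9.276×10⁶ m = 9275.6 km.
Apoapsis altitude = 9275.6 − 2433 = 6842.6 km.

apoapsis altitude ≈ 6840 km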